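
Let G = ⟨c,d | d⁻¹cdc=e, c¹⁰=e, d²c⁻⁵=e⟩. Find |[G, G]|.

G' = [G, G] is generated by all commutators. The generator-pair commutators are: [c, d] = c².
The subgroup they normally generate is {e, c², c⁴, c⁶, c⁸}, of order 5.
Check: |G/G'| = 20/5 = 4 is the order of the abelianisation.

Answer: 5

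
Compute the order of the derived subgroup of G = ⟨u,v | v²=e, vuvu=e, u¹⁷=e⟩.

G' = [G, G] is generated by all commutators. The generator-pair commutators are: [u, v] = u².
The subgroup they normally generate is {e, u, u², u³, u⁴, u⁵, u⁶, u⁷, u⁸, u⁹, u¹⁰, u¹¹, u¹², u¹³, u¹⁴, u¹⁵, u¹⁶}, of order 17.
Check: |G/G'| = 34/17 = 2 is the order of the abelianisation.

Answer: 17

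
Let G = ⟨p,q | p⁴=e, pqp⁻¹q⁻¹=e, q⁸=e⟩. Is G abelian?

Each pair of generators commutes: p·q = pq = q·p. Since the generators pairwise commute, every element of G commutes with every other, so G is abelian.

Answer: Yes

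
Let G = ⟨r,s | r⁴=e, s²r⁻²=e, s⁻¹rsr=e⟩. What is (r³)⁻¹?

The order of (r³) is 4 (smallest k with (r³)ᵏ = e), so (r³)⁻¹ = (r³)³ = r.
Check: (r³) · r → (r³) · r = e, giving e as required.

Answer: r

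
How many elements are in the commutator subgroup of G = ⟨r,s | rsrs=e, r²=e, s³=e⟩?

G' = [G, G] is generated by all commutators. The generator-pair commutators are: [r, s] = s.
The subgroup they normally generate is {e, s, s²}, of order 3.
Check: |G/G'| = 6/3 = 2 is the order of the abelianisation.

Answer: 3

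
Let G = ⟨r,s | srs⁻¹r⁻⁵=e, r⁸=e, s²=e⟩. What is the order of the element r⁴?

Compute successive powers until reaching e:
  (r⁴)¹ = r⁴, (r⁴)² = e.
The smallest positive k with (r⁴)ᵏ = e is 2.

Answer: 2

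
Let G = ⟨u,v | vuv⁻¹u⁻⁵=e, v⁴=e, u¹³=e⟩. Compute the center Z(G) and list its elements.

An element z ∈ Z(G) iff z commutes with every generator.
For example e is central: e·u = u = u·e; e·v = v = v·e.
Whereas u ∉ Z(G) since u·v = uv ≠ u⁵v = v·u.
Checking each of the 52 elements this way gives Z(G) = {e}, of order 1.

Answer: {e}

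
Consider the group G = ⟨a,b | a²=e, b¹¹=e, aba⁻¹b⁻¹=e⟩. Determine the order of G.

Enumerate words in the generators, reducing via the relations: the distinct elements are
  {a, b, e, ab, b², b³, b⁴, b⁵, b⁶, b⁷, b⁸, b⁹, ab², ab³, ab⁴, ab⁵, ab⁶, ab⁷, ab⁸, ab⁹, b¹⁰, ab¹⁰}.
No further products give new elements, so |G| = 22.

Answer: 22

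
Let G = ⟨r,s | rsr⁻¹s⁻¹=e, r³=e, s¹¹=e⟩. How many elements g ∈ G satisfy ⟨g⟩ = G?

G is cyclic of order 33. An element generates G iff its order is 33, and a cyclic group of order 33 has exactly φ(33) = 20 such elements.

Answer: 20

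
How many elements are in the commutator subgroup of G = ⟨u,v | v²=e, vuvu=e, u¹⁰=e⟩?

G' = [G, G] is generated by all commutators. The generator-pair commutators are: [u, v] = u².
The subgroup they normally generate is {e, u², u⁴, u⁶, u⁸}, of order 5.
Check: |G/G'| = 20/5 = 4 is the order of the abelianisation.

Answer: 5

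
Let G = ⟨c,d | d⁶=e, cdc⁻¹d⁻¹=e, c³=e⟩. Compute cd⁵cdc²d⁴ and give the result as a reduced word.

Multiply left to right, reducing at each step:
  c · d⁵ = cd⁵
  (cd⁵) · c = c²d⁵
  (c²d⁵) · d = c²
  (c²) · c² = c
  c · d⁴ = cd⁴

Answer: cd⁴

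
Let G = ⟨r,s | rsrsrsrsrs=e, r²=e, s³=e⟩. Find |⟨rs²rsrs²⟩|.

|⟨rs²rsrs²⟩| equals the order of rs²rsrs². Compute successive powers until reaching e:
  (rs²rsrs²)¹ = rs²rsrs², (rs²rsrs²)² = srs²rsr, (rs²rsrs²)³ = e.
The smallest positive k with (rs²rsrs²)ᵏ = e is 3, so |⟨rs²rsrs²⟩| = 3.

Answer: 3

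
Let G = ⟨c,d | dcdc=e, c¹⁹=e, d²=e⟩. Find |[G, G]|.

G' = [G, G] is generated by all commutators. The generator-pair commutators are: [c, d] = c².
The subgroup they normally generate is {e, c, c², c³, c⁴, c⁵, c⁶, c⁷, c⁸, c⁹, c¹⁰, c¹¹, c¹², c¹³, c¹⁴, c¹⁵, c¹⁶, c¹⁷, c¹⁸}, of order 19.
Check: |G/G'| = 38/19 = 2 is the order of the abelianisation.

Answer: 19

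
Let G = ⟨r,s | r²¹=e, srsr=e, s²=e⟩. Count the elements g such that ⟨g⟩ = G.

⟨g⟩ = G would require ord(g) = |G| = 42, but the maximum element order in G is 21 < 42. So G is not cyclic and no single element generates it: the count is 0.

Answer: 0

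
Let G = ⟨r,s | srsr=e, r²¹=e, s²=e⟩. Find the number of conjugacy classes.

The conjugacy classes (representative and size) are:
  [e] (size 1), [r²⁰] (size 2), [r²] (size 2), [r³] (size 2), [r¹⁷] (size 2), [r⁵] (size 2), [r⁶] (size 2), [r⁷] (size 2), [r⁸] (size 2), [r⁹] (size 2), [r¹⁰] (size 2), [s] (size 21).
Class equation: 1 + 2 + 2 + 2 + 2 + 2 + 2 + 2 + 2 + 2 + 2 + 21 = 42 = |G|. So G has 12 conjugacy classes.

Answer: 12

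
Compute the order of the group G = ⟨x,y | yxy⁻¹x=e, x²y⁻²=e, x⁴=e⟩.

Enumerate words in the generators, reducing via the relations: the distinct elements are
  {e, x, y, xy, x², x³, y⁻¹, xy⁻¹}.
No further products give new elements, so |G| = 8.

Answer: 8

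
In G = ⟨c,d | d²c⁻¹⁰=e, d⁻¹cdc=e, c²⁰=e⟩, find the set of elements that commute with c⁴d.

⟨c⁴d⟩ ⊆ C_G(c⁴d) since powers of c⁴d commute with c⁴d; so |C_G(c⁴d)| ≥ |⟨c⁴d⟩| = 4.
By orbit–stabilizer, |C_G(c⁴d)| = |G| / |conj. class of c⁴d| = 40 / 10 = 4.
The 4 elements commuting with c⁴d are {e, c¹⁰, c⁴d, c⁴d⁻¹}.

Answer: {e, c¹⁰, c⁴d, c⁴d⁻¹}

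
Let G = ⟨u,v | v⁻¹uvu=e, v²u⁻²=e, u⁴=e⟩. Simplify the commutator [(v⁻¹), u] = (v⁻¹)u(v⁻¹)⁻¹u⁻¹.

[(v⁻¹), u] = (v⁻¹)·u·(v⁻¹)⁻¹·u⁻¹.
  (v⁻¹) · u = uv
  (uv) · v = u³
  (u³) · (u³) = u²

Answer: u²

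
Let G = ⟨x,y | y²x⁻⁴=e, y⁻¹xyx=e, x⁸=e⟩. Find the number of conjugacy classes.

The conjugacy classes (representative and size) are:
  [e] (size 1), [x⁷] (size 2), [x⁶] (size 2), [x³] (size 2), [x⁴] (size 1), [x²y⁻¹] (size 4), [x³y⁻¹] (size 4).
Class equation: 1 + 2 + 2 + 2 + 1 + 4 + 4 = 16 = |G|. So G has 7 conjugacy classes.

Answer: 7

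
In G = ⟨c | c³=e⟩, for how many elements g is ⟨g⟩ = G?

G is cyclic of order 3. An element generates G iff its order is 3, and a cyclic group of order 3 has exactly φ(3) = 2 such elements.

Answer: 2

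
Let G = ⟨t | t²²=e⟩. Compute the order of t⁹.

Compute successive powers until reaching e:
  (t⁹)¹ = t⁹, (t⁹)² = t¹⁸, (t⁹)³ = t⁵, (t⁹)⁴ = t¹⁴, (t⁹)⁵ = t, (t⁹)⁶ = t¹⁰, (t⁹)⁷ = t¹⁹, (t⁹)⁸ = t⁶, (t⁹)⁹ = t¹⁵, (t⁹)¹⁰ = t², (t⁹)¹¹ = t¹¹, (t⁹)¹² = t²⁰, (t⁹)¹³ = t⁷, (t⁹)¹⁴ = t¹⁶, (t⁹)¹⁵ = t³, (t⁹)¹⁶ = t¹², (t⁹)¹⁷ = t²¹, (t⁹)¹⁸ = t⁸, (t⁹)¹⁹ = t¹⁷, (t⁹)²⁰ = t⁴, (t⁹)²¹ = t¹³, (t⁹)²² = e.
The smallest positive k with (t⁹)ᵏ = e is 22.

Answer: 22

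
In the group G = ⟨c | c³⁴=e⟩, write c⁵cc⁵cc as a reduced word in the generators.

Multiply left to right, reducing at each step:
  (c⁵) · c = c⁶
  (c⁶) · c⁵ = c¹¹
  (c¹¹) · c = c¹²
  (c¹²) · c = c¹³

Answer: c¹³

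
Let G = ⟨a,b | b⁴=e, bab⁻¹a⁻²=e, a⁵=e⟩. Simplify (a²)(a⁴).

Compute (a²) · (a⁴) by multiplying left to right and reducing via the relations at each step:
  (a²) · a⁴ = a

Answer: a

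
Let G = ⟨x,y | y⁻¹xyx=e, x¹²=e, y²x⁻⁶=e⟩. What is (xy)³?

Compute successive powers of (xy), reducing at each step:
  (xy)²: (xy) · x = y;   y · y = x⁶
  (xy)³: (x⁶) · x = x⁷;   (x⁷) · y = xy⁻¹

Answer: xy⁻¹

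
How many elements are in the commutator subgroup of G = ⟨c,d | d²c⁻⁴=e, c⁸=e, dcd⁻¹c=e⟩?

G' = [G, G] is generated by all commutators. The generator-pair commutators are: [c, d] = c².
The subgroup they normally generate is {e, c², c⁴, c⁶}, of order 4.
Check: |G/G'| = 16/4 = 4 is the order of the abelianisation.

Answer: 4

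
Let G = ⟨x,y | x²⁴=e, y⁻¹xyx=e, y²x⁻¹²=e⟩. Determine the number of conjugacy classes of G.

The conjugacy classes (representative and size) are:
  [e] (size 1), [x] (size 2), [x²] (size 2), [x³] (size 2), [x⁴] (size 2), [x⁵] (size 2), [x¹⁸] (size 2), [x⁷] (size 2), [x¹⁶] (size 2), [x¹⁵] (size 2), [x¹⁴] (size 2), [x¹³] (size 2), [x¹²] (size 1), [x⁶y] (size 12), [x⁵y⁻¹] (size 12).
Class equation: 1 + 2 + 2 + 2 + 2 + 2 + 2 + 2 + 2 + 2 + 2 + 2 + 1 + 12 + 12 = 48 = |G|. So G has 15 conjugacy classes.

Answer: 15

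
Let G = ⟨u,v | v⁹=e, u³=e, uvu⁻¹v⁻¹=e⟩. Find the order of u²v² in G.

Compute successive powers until reaching e:
  (u²v²)¹ = u²v², (u²v²)² = uv⁴, (u²v²)³ = v⁶, (u²v²)⁴ = u²v⁸, (u²v²)⁵ = uv, (u²v²)⁶ = v³, (u²v²)⁷ = u²v⁵, (u²v²)⁸ = uv⁷, (u²v²)⁹ = e.
The smallest positive k with (u²v²)ᵏ = e is 9.

Answer: 9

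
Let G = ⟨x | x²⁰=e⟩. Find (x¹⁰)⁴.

Compute successive powers of (x¹⁰), reducing at each step:
  (x¹⁰)²: (x¹⁰) · x¹⁰ = e
  (x¹⁰)³: e · x¹⁰ = x¹⁰
  (x¹⁰)⁴: (x¹⁰) · x¹⁰ = e

Answer: e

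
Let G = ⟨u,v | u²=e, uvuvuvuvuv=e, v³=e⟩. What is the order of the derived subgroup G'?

G' = [G, G] is generated by all commutators. The generator-pair commutators are: [u, v] = uvuv².
The subgroup they normally generate is {e, u, v, v², uv, uvu, uvuv, uvuvu, v²uv²u, v²uv², v²u, uv², vu, vuv, vuvu, uv²uv²u, uv²uv², uv²u, v²uv, v²uvu, v²uvuv, vuv²uv², vuv²u, vuv², uvuv², uv²uv, uv²uvu, uv²uvuv, uvuv²uv², uvuv²u, v²uv²uv, uvuv²uv, uvuv²uvu, uvuv²uvuv, v²uv²uvuv², v²uv²uvu, v²uv²uvuv, v²uvuv²uv², v²uvuv²u, v²uvuv², vuvuv², vuv²uv, vuv²uvu, vuv²uvuv, vuvuv²uv², vuvuv²u, vuvuv²uv, uv²uvuv²uv², uv²uvuv²u, uv²uvuv², v²uvuv²uv, v²uvuv²uvu, vuv²uvuv²u, vuv²uvuv², uv²uvuv²uv, uv²uvuv²uvu, uvuv²uvuv²u, uvuv²uvuv², uvuv²uvuv²uv, vuv²uvuv²uv}, of order 60.
Check: |G/G'| = 60/60 = 1 is the order of the abelianisation.

Answer: 60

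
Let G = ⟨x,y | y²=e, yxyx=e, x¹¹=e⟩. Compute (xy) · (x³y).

Compute (xy) · (x³y) by multiplying left to right and reducing via the relations at each step:
  (xy) · x³ = x⁹y
  (x⁹y) · y = x⁹

Answer: x⁹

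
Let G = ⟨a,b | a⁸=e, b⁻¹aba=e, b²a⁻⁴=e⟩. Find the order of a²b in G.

Compute successive powers until reaching e:
  (a²b)¹ = a²b, (a²b)² = a⁴, (a²b)³ = a²b⁻¹, (a²b)⁴ = e.
The smallest positive k with (a²b)ᵏ = e is 4.

Answer: 4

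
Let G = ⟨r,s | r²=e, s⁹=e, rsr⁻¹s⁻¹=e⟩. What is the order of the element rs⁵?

Compute successive powers until reaching e:
  (rs⁵)¹ = rs⁵, (rs⁵)² = s, (rs⁵)³ = rs⁶, (rs⁵)⁴ = s², (rs⁵)⁵ = rs⁷, (rs⁵)⁶ = s³, (rs⁵)⁷ = rs⁸, (rs⁵)⁸ = s⁴, (rs⁵)⁹ = r, (rs⁵)¹⁰ = s⁵, (rs⁵)¹¹ = rs, (rs⁵)¹² = s⁶, (rs⁵)¹³ = rs², (rs⁵)¹⁴ = s⁷, (rs⁵)¹⁵ = rs³, (rs⁵)¹⁶ = s⁸, (rs⁵)¹⁷ = rs⁴, (rs⁵)¹⁸ = e.
The smallest positive k with (rs⁵)ᵏ = e is 18.

Answer: 18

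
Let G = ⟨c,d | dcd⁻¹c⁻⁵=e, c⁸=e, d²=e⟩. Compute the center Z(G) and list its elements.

An element z ∈ Z(G) iff z commutes with every generator.
For example c² is central: (c²)·c = c³ = c·(c²); (c²)·d = c²d = d·(c²).
Whereas c ∉ Z(G) since c·d = cd ≠ c⁵d = d·c.
Checking each of the 16 elements this way gives Z(G) = {e, c², c⁴, c⁶}, of order 4.

Answer: {e, c², c⁴, c⁶}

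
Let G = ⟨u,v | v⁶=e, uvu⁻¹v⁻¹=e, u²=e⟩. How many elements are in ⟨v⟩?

|⟨v⟩| equals the order of v. Compute successive powers until reaching e:
  v¹ = v, v² = v², v³ = v³, v⁴ = v⁴, v⁵ = v⁵, v⁶ = e.
The smallest positive k with vᵏ = e is 6, so |⟨v⟩| = 6.

Answer: 6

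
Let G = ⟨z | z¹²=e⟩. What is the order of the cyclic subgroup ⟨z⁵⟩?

|⟨z⁵⟩| equals the order of z⁵. Compute successive powers until reaching e:
  (z⁵)¹ = z⁵, (z⁵)² = z¹⁰, (z⁵)³ = z³, (z⁵)⁴ = z⁸, (z⁵)⁵ = z, (z⁵)⁶ = z⁶, (z⁵)⁷ = z¹¹, (z⁵)⁸ = z⁴, (z⁵)⁹ = z⁹, (z⁵)¹⁰ = z², (z⁵)¹¹ = z⁷, (z⁵)¹² = e.
The smallest positive k with (z⁵)ᵏ = e is 12, so |⟨z⁵⟩| = 12.

Answer: 12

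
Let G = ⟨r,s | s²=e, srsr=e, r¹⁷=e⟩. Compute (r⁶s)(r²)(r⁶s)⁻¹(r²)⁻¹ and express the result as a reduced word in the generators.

[(r⁶s), (r²)] = (r⁶s)·(r²)·(r⁶s)⁻¹·(r²)⁻¹.
  (r⁶s) · (r²) = r⁴s
  (r⁴s) · (r⁶s) = r¹⁵
  (r¹⁵) · (r¹⁵) = r¹³

Answer: r¹³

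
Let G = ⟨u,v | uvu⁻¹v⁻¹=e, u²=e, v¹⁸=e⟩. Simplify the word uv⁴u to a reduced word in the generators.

Multiply left to right, reducing at each step:
  u · v⁴ = uv⁴
  (uv⁴) · u = v⁴

Answer: v⁴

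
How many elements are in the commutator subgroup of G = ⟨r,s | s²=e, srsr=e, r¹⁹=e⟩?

G' = [G, G] is generated by all commutators. The generator-pair commutators are: [r, s] = r².
The subgroup they normally generate is {e, r, r², r³, r⁴, r⁵, r⁶, r⁷, r⁸, r⁹, r¹⁰, r¹¹, r¹², r¹³, r¹⁴, r¹⁵, r¹⁶, r¹⁷, r¹⁸}, of order 19.
Check: |G/G'| = 38/19 = 2 is the order of the abelianisation.

Answer: 19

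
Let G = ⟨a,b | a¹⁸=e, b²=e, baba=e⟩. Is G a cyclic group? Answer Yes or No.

Every cyclic group is abelian. But a·b = ab while b·a = a¹⁷b, so a·b ≠ b·a and G is not abelian. Hence G is not cyclic.

Answer: No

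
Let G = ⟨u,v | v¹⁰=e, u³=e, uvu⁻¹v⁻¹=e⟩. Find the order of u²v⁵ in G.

Compute successive powers until reaching e:
  (u²v⁵)¹ = u²v⁵, (u²v⁵)² = u, (u²v⁵)³ = v⁵, (u²v⁵)⁴ = u², (u²v⁵)⁵ = uv⁵, (u²v⁵)⁶ = e.
The smallest positive k with (u²v⁵)ᵏ = e is 6.

Answer: 6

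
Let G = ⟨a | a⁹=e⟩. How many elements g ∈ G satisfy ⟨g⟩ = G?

G is cyclic of order 9. An element generates G iff its order is 9, and a cyclic group of order 9 has exactly φ(9) = 6 such elements.

Answer: 6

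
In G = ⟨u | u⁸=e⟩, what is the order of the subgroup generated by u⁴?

|⟨u⁴⟩| equals the order of u⁴. Compute successive powers until reaching e:
  (u⁴)¹ = u⁴, (u⁴)² = e.
The smallest positive k with (u⁴)ᵏ = e is 2, so |⟨u⁴⟩| = 2.

Answer: 2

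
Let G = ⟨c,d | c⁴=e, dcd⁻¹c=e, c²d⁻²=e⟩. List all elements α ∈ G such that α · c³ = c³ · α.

⟨c³⟩ ⊆ C_G(c³) since powers of c³ commute with c³; so |C_G(c³)| ≥ |⟨c³⟩| = 4.
By orbit–stabilizer, |C_G(c³)| = |G| / |conj. class of c³| = 8 / 2 = 4.
The 4 elements commuting with c³ are {e, c, c², c³}.

Answer: {e, c, c², c³}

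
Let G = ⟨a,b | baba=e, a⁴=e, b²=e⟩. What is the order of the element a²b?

Compute successive powers until reaching e:
  (a²b)¹ = a²b, (a²b)² = e.
The smallest positive k with (a²b)ᵏ = e is 2.

Answer: 2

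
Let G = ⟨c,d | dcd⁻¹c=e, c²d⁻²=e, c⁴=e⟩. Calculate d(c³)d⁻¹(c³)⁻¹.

[d, (c³)] = d·(c³)·d⁻¹·(c³)⁻¹.
  d · (c³) = cd
  (cd) · (d⁻¹) = c
  c · c = c²

Answer: c²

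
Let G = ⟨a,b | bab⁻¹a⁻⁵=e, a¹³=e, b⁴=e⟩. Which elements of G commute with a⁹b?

⟨a⁹b⟩ ⊆ C_G(a⁹b) since powers of a⁹b commute with a⁹b; so |C_G(a⁹b)| ≥ |⟨a⁹b⟩| = 4.
By orbit–stabilizer, |C_G(a⁹b)| = |G| / |conj. class of a⁹b| = 52 / 13 = 4.
The 4 elements commuting with a⁹b are {e, a²b², a⁹b, a⁶b³}.

Answer: {e, a²b², a⁹b, a⁶b³}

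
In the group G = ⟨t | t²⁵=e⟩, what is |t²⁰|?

Compute successive powers until reaching e:
  (t²⁰)¹ = t²⁰, (t²⁰)² = t¹⁵, (t²⁰)³ = t¹⁰, (t²⁰)⁴ = t⁵, (t²⁰)⁵ = e.
The smallest positive k with (t²⁰)ᵏ = e is 5.

Answer: 5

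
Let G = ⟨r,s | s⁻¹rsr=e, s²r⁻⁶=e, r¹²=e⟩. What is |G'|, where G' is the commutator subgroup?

G' = [G, G] is generated by all commutators. The generator-pair commutators are: [r, s] = r².
The subgroup they normally generate is {e, r², r⁴, r⁶, r⁸, r¹⁰}, of order 6.
Check: |G/G'| = 24/6 = 4 is the order of the abelianisation.

Answer: 6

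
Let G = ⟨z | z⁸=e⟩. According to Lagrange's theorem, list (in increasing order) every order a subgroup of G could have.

|G| = 8 = 2³. By Lagrange's theorem the order of any subgroup divides 8; the divisors of 8 are 1, 2, 4, 8.

Answer: 1, 2, 4, 8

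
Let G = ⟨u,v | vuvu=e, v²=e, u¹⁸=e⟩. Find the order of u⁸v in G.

Compute successive powers until reaching e:
  (u⁸v)¹ = u⁸v, (u⁸v)² = e.
The smallest positive k with (u⁸v)ᵏ = e is 2.

Answer: 2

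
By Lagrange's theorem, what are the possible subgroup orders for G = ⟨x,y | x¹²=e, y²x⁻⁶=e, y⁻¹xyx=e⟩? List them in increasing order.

|G| = 24 = 2³ · 3. By Lagrange's theorem the order of any subgroup divides 24; the divisors of 24 are 1, 2, 3, 4, 6, 8, 12, 24.

Answer: 1, 2, 3, 4, 6, 8, 12, 24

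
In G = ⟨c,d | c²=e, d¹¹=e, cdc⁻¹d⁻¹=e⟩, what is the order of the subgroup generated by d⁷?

|⟨d⁷⟩| equals the order of d⁷. Compute successive powers until reaching e:
  (d⁷)¹ = d⁷, (d⁷)² = d³, (d⁷)³ = d¹⁰, (d⁷)⁴ = d⁶, (d⁷)⁵ = d², (d⁷)⁶ = d⁹, (d⁷)⁷ = d⁵, (d⁷)⁸ = d, (d⁷)⁹ = d⁸, (d⁷)¹⁰ = d⁴, (d⁷)¹¹ = e.
The smallest positive k with (d⁷)ᵏ = e is 11, so |⟨d⁷⟩| = 11.

Answer: 11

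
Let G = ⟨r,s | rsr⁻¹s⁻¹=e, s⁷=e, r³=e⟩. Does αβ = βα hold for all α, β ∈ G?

Each pair of generators commutes: r·s = rs = s·r. Since the generators pairwise commute, every element of G commutes with every other, so G is abelian.

Answer: Yes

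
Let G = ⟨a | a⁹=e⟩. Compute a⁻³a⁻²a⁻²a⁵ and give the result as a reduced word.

Multiply left to right, reducing at each step:
  (a⁶) · a⁻² = a⁴
  (a⁴) · a⁻² = a²
  (a²) · a⁵ = a⁷

Answer: a⁷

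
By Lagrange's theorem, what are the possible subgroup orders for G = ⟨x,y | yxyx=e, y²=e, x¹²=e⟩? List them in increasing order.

|G| = 24 = 2³ · 3. By Lagrange's theorem the order of any subgroup divides 24; the divisors of 24 are 1, 2, 3, 4, 6, 8, 12, 24.

Answer: 1, 2, 3, 4, 6, 8, 12, 24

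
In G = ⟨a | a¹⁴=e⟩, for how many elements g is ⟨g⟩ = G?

G is cyclic of order 14. An element generates G iff its order is 14, and a cyclic group of order 14 has exactly φ(14) = 6 such elements.

Answer: 6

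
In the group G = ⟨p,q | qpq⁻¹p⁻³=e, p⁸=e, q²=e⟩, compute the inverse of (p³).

The order of (p³) is 8 (smallest k with (p³)ᵏ = e), so (p³)⁻¹ = (p³)⁷ = p⁵.
Check: (p³) · (p⁵) → (p³) · p⁵ = e, giving e as required.

Answer: p⁵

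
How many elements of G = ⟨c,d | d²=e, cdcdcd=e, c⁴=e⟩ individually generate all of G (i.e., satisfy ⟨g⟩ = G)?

⟨g⟩ = G would require ord(g) = |G| = 24, but the maximum element order in G is 4 < 24. So G is not cyclic and no single element generates it: the count is 0.

Answer: 0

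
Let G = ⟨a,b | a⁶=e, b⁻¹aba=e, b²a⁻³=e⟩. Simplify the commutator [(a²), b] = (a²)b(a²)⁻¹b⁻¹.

[(a²), b] = (a²)·b·(a²)⁻¹·b⁻¹.
  (a²) · b = a²b
  (a²b) · (a⁴) = ab⁻¹
  (ab⁻¹) · (b⁻¹) = a⁴

Answer: a⁴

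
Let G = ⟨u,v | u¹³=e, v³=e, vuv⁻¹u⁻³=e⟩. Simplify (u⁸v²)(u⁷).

Compute (u⁸v²) · (u⁷) by multiplying left to right and reducing via the relations at each step:
  (u⁸v²) · u⁷ = u⁶v²

Answer: u⁶v²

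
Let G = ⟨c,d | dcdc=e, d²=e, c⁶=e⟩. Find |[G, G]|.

G' = [G, G] is generated by all commutators. The generator-pair commutators are: [c, d] = c².
The subgroup they normally generate is {e, c², c⁴}, of order 3.
Check: |G/G'| = 12/3 = 4 is the order of the abelianisation.

Answer: 3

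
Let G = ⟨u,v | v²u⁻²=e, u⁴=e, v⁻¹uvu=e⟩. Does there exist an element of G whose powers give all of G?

Every cyclic group is abelian. But u·v = uv while v·u = uv⁻¹, so u·v ≠ v·u and G is not abelian. Hence G is not cyclic.

Answer: No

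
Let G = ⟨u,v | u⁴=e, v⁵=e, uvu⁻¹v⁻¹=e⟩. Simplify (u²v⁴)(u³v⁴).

Compute (u²v⁴) · (u³v⁴) by multiplying left to right and reducing via the relations at each step:
  (u²v⁴) · u³ = uv⁴
  (uv⁴) · v⁴ = uv³

Answer: uv³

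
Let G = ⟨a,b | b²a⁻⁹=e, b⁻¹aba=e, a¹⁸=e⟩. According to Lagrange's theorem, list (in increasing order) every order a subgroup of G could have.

|G| = 36 = 2² · 3². By Lagrange's theorem the order of any subgroup divides 36; the divisors of 36 are 1, 2, 3, 4, 6, 9, 12, 18, 36.

Answer: 1, 2, 3, 4, 6, 9, 12, 18, 36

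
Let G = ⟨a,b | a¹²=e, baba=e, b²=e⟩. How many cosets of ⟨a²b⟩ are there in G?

First find ord(a²b) by computing successive powers:
  (a²b)¹ = a²b, (a²b)² = e.
So |⟨a²b⟩| = ord(a²b) = 2. With |G| = 24, by Lagrange [G : ⟨a²b⟩] = 24/2 = 12.

Answer: 12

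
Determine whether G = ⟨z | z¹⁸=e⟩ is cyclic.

|G| = 18. The element z has order 18 (its powers give 18 distinct elements), so ⟨z⟩ = G and G is cyclic.

Answer: Yes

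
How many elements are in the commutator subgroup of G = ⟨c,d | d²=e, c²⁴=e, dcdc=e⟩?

G' = [G, G] is generated by all commutators. The generator-pair commutators are: [c, d] = c².
The subgroup they normally generate is {e, c², c⁴, c⁶, c⁸, c¹⁰, c¹², c¹⁴, c¹⁶, c¹⁸, c²⁰, c²²}, of order 12.
Check: |G/G'| = 48/12 = 4 is the order of the abelianisation.

Answer: 12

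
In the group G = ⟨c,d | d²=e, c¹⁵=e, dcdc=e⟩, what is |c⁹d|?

Compute successive powers until reaching e:
  (c⁹d)¹ = c⁹d, (c⁹d)² = e.
The smallest positive k with (c⁹d)ᵏ = e is 2.

Answer: 2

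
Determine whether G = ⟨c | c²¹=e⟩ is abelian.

G has a single generator, so G is cyclic and hence abelian.

Answer: Yes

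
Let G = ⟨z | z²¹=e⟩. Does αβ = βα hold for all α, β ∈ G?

G has a single generator, so G is cyclic and hence abelian.

Answer: Yes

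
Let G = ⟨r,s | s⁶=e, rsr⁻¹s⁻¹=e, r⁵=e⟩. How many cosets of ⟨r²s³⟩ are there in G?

First find ord(r²s³) by computing successive powers:
  (r²s³)¹ = r²s³, (r²s³)² = r⁴, (r²s³)³ = rs³, (r²s³)⁴ = r³, (r²s³)⁵ = s³, (r²s³)⁶ = r², (r²s³)⁷ = r⁴s³, (r²s³)⁸ = r, (r²s³)⁹ = r³s³, (r²s³)¹⁰ = e.
So |⟨r²s³⟩| = ord(r²s³) = 10. With |G| = 30, by Lagrange [G : ⟨r²s³⟩] = 30/10 = 3.

Answer: 3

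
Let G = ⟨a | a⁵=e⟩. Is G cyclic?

|G| = 5. The element a has order 5 (its powers give 5 distinct elements), so ⟨a⟩ = G and G is cyclic.

Answer: Yes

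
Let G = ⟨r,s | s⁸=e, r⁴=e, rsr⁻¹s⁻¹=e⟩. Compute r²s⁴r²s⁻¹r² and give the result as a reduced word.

Multiply left to right, reducing at each step:
  (r²) · s⁴ = r²s⁴
  (r²s⁴) · r² = s⁴
  (s⁴) · s⁻¹ = s³
  (s³) · r² = r²s³

Answer: r²s³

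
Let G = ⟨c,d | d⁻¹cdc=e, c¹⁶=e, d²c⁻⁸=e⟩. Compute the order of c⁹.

Compute successive powers until reaching e:
  (c⁹)¹ = c⁹, (c⁹)² = c², (c⁹)³ = c¹¹, (c⁹)⁴ = c⁴, (c⁹)⁵ = c¹³, (c⁹)⁶ = c⁶, (c⁹)⁷ = c¹⁵, (c⁹)⁸ = c⁸, (c⁹)⁹ = c, (c⁹)¹⁰ = c¹⁰, (c⁹)¹¹ = c³, (c⁹)¹² = c¹², (c⁹)¹³ = c⁵, (c⁹)¹⁴ = c¹⁴, (c⁹)¹⁵ = c⁷, (c⁹)¹⁶ = e.
The smallest positive k with (c⁹)ᵏ = e is 16.

Answer: 16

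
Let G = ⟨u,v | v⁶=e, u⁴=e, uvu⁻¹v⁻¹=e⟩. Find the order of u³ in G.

Compute successive powers until reaching e:
  (u³)¹ = u³, (u³)² = u², (u³)³ = u, (u³)⁴ = e.
The smallest positive k with (u³)ᵏ = e is 4.

Answer: 4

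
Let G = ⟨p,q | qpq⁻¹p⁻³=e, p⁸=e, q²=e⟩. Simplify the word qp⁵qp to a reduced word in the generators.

Multiply left to right, reducing at each step:
  q · p⁵ = p⁷q
  (p⁷q) · q = p⁷
  (p⁷) · p = e

Answer: e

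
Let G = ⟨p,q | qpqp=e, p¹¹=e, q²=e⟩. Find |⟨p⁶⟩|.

|⟨p⁶⟩| equals the order of p⁶. Compute successive powers until reaching e:
  (p⁶)¹ = p⁶, (p⁶)² = p, (p⁶)³ = p⁷, (p⁶)⁴ = p², (p⁶)⁵ = p⁸, (p⁶)⁶ = p³, (p⁶)⁷ = p⁹, (p⁶)⁸ = p⁴, (p⁶)⁹ = p¹⁰, (p⁶)¹⁰ = p⁵, (p⁶)¹¹ = e.
The smallest positive k with (p⁶)ᵏ = e is 11, so |⟨p⁶⟩| = 11.

Answer: 11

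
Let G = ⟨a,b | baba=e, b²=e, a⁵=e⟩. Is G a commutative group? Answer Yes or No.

a·b = ab but b·a = a⁴b, so a·b ≠ b·a and G is not abelian.

Answer: No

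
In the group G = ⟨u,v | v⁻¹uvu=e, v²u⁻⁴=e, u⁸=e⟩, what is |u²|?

Compute successive powers until reaching e:
  (u²)¹ = u², (u²)² = u⁴, (u²)³ = u⁶, (u²)⁴ = e.
The smallest positive k with (u²)ᵏ = e is 4.

Answer: 4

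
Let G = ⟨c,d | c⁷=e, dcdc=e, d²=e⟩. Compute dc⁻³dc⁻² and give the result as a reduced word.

Multiply left to right, reducing at each step:
  d · c⁻³ = c³d
  (c³d) · d = c³
  (c³) · c⁻² = c

Answer: c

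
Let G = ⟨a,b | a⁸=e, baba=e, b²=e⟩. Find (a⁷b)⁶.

Compute successive powers of (a⁷b), reducing at each step:
  (a⁷b)²: (a⁷b) · a⁷ = b;   b · b = e
  (a⁷b)³: e · a⁷ = a⁷;   (a⁷) · b = a⁷b
  (a⁷b)⁴: (a⁷b) · a⁷ = b;   b · b = e
  (a⁷b)⁵: e · a⁷ = a⁷;   (a⁷) · b = a⁷b
  (a⁷b)⁶: (a⁷b) · a⁷ = b;   b · b = e

Answer: e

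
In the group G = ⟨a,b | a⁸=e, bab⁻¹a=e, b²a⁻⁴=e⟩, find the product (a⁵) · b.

Compute (a⁵) · b by multiplying left to right and reducing via the relations at each step:
  (a⁵) · b = ab⁻¹

Answer: ab⁻¹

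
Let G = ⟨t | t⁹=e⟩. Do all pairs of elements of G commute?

G has a single generator, so G is cyclic and hence abelian.

Answer: Yes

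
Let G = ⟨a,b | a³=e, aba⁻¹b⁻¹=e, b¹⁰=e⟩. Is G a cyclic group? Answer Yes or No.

|G| = 30. The element ab has order 30 (its powers give 30 distinct elements), so ⟨ab⟩ = G and G is cyclic.

Answer: Yes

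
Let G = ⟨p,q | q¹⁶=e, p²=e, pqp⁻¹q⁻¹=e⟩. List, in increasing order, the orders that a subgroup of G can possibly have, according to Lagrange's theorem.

|G| = 32 = 2⁵. By Lagrange's theorem the order of any subgroup divides 32; the divisors of 32 are 1, 2, 4, 8, 16, 32.

Answer: 1, 2, 4, 8, 16, 32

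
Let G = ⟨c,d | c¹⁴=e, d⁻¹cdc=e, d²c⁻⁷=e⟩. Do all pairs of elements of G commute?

c·d = cd but d·c = c⁶d⁻¹, so c·d ≠ d·c and G is not abelian.

Answer: No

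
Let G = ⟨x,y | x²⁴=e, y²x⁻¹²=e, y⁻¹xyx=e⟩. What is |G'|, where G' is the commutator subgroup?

G' = [G, G] is generated by all commutators. The generator-pair commutators are: [x, y] = x².
The subgroup they normally generate is {e, x², x⁴, x⁶, x⁸, x¹⁰, x¹², x¹⁴, x¹⁶, x¹⁸, x²⁰, x²²}, of order 12.
Check: |G/G'| = 48/12 = 4 is the order of the abelianisation.

Answer: 12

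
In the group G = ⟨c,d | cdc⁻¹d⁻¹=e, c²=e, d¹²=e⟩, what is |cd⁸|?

Compute successive powers until reaching e:
  (cd⁸)¹ = cd⁸, (cd⁸)² = d⁴, (cd⁸)³ = c, (cd⁸)⁴ = d⁸, (cd⁸)⁵ = cd⁴, (cd⁸)⁶ = e.
The smallest positive k with (cd⁸)ᵏ = e is 6.

Answer: 6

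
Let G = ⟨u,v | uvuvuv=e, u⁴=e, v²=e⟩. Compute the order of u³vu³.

Compute successive powers until reaching e:
  (u³vu³)¹ = u³vu³, (u³vu³)² = vu²v, (u³vu³)³ = uvu, (u³vu³)⁴ = e.
The smallest positive k with (u³vu³)ᵏ = e is 4.

Answer: 4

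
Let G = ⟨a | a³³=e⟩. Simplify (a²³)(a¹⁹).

Compute (a²³) · (a¹⁹) by multiplying left to right and reducing via the relations at each step:
  (a²³) · a¹⁹ = a⁹

Answer: a⁹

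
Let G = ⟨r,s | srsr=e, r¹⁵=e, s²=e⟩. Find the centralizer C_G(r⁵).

⟨r⁵⟩ ⊆ C_G(r⁵) since powers of r⁵ commute with r⁵; so |C_G(r⁵)| ≥ |⟨r⁵⟩| = 3.
By orbit–stabilizer, |C_G(r⁵)| = |G| / |conj. class of r⁵| = 30 / 2 = 15.
The 15 elements commuting with r⁵ are {e, r, r², r³, r⁴, r⁵, r⁶, r⁷, r⁸, r⁹, r¹⁰, r¹¹, r¹², r¹³, r¹⁴}.

Answer: {e, r, r², r³, r⁴, r⁵, r⁶, r⁷, r⁸, r⁹, r¹⁰, r¹¹, r¹², r¹³, r¹⁴}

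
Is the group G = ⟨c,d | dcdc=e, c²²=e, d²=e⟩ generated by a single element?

Every cyclic group is abelian. But c·d = cd while d·c = c²¹d, so c·d ≠ d·c and G is not abelian. Hence G is not cyclic.

Answer: No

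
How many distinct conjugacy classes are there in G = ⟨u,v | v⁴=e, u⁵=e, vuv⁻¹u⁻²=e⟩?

The conjugacy classes (representative and size) are:
  [e] (size 1), [u⁴] (size 4), [u²v] (size 5), [v²] (size 5), [u³v³] (size 5).
Class equation: 1 + 4 + 5 + 5 + 5 = 20 = |G|. So G has 5 conjugacy classes.

Answer: 5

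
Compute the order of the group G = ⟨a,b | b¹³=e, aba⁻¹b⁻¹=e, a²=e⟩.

Enumerate words in the generators, reducing via the relations: the distinct elements are
  {a, b, e, ab, b², b³, b⁴, b⁵, b⁶, b⁷, b⁸, b⁹, ab², ab³, ab⁴, ab⁵, ab⁶, ab⁷, ab⁸, ab⁹, b¹², b¹¹, b¹⁰, ab¹², ab¹¹, ab¹⁰}.
No further products give new elements, so |G| = 26.

Answer: 26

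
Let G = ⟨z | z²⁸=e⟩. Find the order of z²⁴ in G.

Compute successive powers until reaching e:
  (z²⁴)¹ = z²⁴, (z²⁴)² = z²⁰, (z²⁴)³ = z¹⁶, (z²⁴)⁴ = z¹², (z²⁴)⁵ = z⁸, (z²⁴)⁶ = z⁴, (z²⁴)⁷ = e.
The smallest positive k with (z²⁴)ᵏ = e is 7.

Answer: 7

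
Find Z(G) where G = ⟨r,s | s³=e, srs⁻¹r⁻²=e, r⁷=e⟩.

An element z ∈ Z(G) iff z commutes with every generator.
For example e is central: e·r = r = r·e; e·s = s = s·e.
Whereas r ∉ Z(G) since r·s = rs ≠ r²s = s·r.
Checking each of the 21 elements this way gives Z(G) = {e}, of order 1.

Answer: {e}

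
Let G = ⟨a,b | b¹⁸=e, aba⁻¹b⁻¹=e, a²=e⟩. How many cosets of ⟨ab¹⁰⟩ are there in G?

First find ord(ab¹⁰) by computing successive powers:
  (ab¹⁰)¹ = ab¹⁰, (ab¹⁰)² = b², (ab¹⁰)³ = ab¹², (ab¹⁰)⁴ = b⁴, (ab¹⁰)⁵ = ab¹⁴, (ab¹⁰)⁶ = b⁶, (ab¹⁰)⁷ = ab¹⁶, (ab¹⁰)⁸ = b⁸, (ab¹⁰)⁹ = a, (ab¹⁰)¹⁰ = b¹⁰, (ab¹⁰)¹¹ = ab², (ab¹⁰)¹² = b¹², (ab¹⁰)¹³ = ab⁴, (ab¹⁰)¹⁴ = b¹⁴, (ab¹⁰)¹⁵ = ab⁶, (ab¹⁰)¹⁶ = b¹⁶, (ab¹⁰)¹⁷ = ab⁸, (ab¹⁰)¹⁸ = e.
So |⟨ab¹⁰⟩| = ord(ab¹⁰) = 18. With |G| = 36, by Lagrange [G : ⟨ab¹⁰⟩] = 36/18 = 2.

Answer: 2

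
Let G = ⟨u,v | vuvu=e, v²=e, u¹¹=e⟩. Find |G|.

Enumerate words in the generators, reducing via the relations: the distinct elements are
  {e, u, v, uv, u², u³, u⁴, u⁵, u⁶, u⁷, u⁸, u⁹, u²v, u³v, u¹⁰, u⁴v, u⁵v, u⁶v, u⁷v, u⁸v, u⁹v, u¹⁰v}.
No further products give new elements, so |G| = 22.

Answer: 22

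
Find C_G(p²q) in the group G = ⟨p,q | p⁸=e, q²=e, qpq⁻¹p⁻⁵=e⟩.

⟨p²q⟩ ⊆ C_G(p²q) since powers of p²q commute with p²q; so |C_G(p²q)| ≥ |⟨p²q⟩| = 4.
By orbit–stabilizer, |C_G(p²q)| = |G| / |conj. class of p²q| = 16 / 2 = 8.
The 8 elements commuting with p²q are {e, p², p⁴, p⁶, q, p⁶q, p²q, p⁴q}.

Answer: {e, p², p⁴, p⁶, q, p⁶q, p²q, p⁴q}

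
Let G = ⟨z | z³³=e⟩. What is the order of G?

G is generated by a single element, so G is cyclic. The relator gives z³³ = e and no smaller power is forced to be e, so the 33 powers {e, z, z², z³, z⁴, z⁵, z⁶, z⁷, z⁸, z⁹, z²², z²³, z²¹, z²⁰, z²⁴, z²⁵, z²⁶, z²⁷, z²⁸, z²⁹, z³², z³¹, z³⁰, z¹², z¹³, z¹¹, z¹⁰, z¹⁴, z¹⁵, z¹⁶, z¹⁷, z¹⁸, z¹⁹} are distinct. Hence |G| = 33.

Answer: 33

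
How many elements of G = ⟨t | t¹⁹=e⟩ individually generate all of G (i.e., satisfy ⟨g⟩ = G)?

G is cyclic of order 19. An element generates G iff its order is 19, and a cyclic group of order 19 has exactly φ(19) = 18 such elements.

Answer: 18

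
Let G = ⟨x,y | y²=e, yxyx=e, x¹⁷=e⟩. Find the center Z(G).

An element z ∈ Z(G) iff z commutes with every generator.
For example e is central: e·x = x = x·e; e·y = y = y·e.
Whereas x ∉ Z(G) since x·y = xy ≠ x¹⁶y = y·x.
Checking each of the 34 elements this way gives Z(G) = {e}, of order 1.

Answer: {e}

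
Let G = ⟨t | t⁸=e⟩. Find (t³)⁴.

Compute successive powers of (t³), reducing at each step:
  (t³)²: (t³) · t³ = t⁶
  (t³)³: (t⁶) · t³ = t
  (t³)⁴: t · t³ = t⁴

Answer: t⁴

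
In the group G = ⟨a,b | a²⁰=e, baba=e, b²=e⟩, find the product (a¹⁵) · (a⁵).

Compute (a¹⁵) · (a⁵) by multiplying left to right and reducing via the relations at each step:
  (a¹⁵) · a⁵ = e

Answer: e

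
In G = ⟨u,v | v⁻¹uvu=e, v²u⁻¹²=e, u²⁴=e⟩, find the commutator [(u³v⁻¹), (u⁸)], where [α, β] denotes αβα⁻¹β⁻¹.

[(u³v⁻¹), (u⁸)] = (u³v⁻¹)·(u⁸)·(u³v⁻¹)⁻¹·(u⁸)⁻¹.
  (u³v⁻¹) · (u⁸) = u⁷v
  (u⁷v) · (u³v) = u¹⁶
  (u¹⁶) · (u¹⁶) = u⁸

Answer: u⁸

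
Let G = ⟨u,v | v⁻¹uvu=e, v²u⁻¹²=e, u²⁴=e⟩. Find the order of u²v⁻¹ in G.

Compute successive powers until reaching e:
  (u²v⁻¹)¹ = u²v⁻¹, (u²v⁻¹)² = u¹², (u²v⁻¹)³ = u²v, (u²v⁻¹)⁴ = e.
The smallest positive k with (u²v⁻¹)ᵏ = e is 4.

Answer: 4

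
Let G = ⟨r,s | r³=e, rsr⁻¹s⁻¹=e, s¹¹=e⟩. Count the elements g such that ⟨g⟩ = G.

G is cyclic of order 33. An element generates G iff its order is 33, and a cyclic group of order 33 has exactly φ(33) = 20 such elements.

Answer: 20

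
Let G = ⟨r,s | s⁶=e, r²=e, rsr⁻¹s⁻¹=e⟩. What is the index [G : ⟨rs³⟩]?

First find ord(rs³) by computing successive powers:
  (rs³)¹ = rs³, (rs³)² = e.
So |⟨rs³⟩| = ord(rs³) = 2. With |G| = 12, by Lagrange [G : ⟨rs³⟩] = 12/2 = 6.

Answer: 6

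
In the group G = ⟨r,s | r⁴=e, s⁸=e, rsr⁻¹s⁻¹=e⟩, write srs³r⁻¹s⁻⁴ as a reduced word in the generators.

Multiply left to right, reducing at each step:
  s · r = rs
  (rs) · s³ = rs⁴
  (rs⁴) · r⁻¹ = s⁴
  (s⁴) · s⁻⁴ = e

Answer: e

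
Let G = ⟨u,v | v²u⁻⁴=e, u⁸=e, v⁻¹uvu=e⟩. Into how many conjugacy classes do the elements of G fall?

The conjugacy classes (representative and size) are:
  [e] (size 1), [u⁷] (size 2), [u⁶] (size 2), [u³] (size 2), [u⁴] (size 1), [u²v⁻¹] (size 4), [u³v⁻¹] (size 4).
Class equation: 1 + 2 + 2 + 2 + 1 + 4 + 4 = 16 = |G|. So G has 7 conjugacy classes.

Answer: 7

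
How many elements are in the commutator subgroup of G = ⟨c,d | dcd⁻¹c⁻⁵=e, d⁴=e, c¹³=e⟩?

G' = [G, G] is generated by all commutators. The generator-pair commutators are: [c, d] = c⁹.
The subgroup they normally generate is {e, c, c², c³, c⁴, c⁵, c⁶, c⁷, c⁸, c⁹, c¹⁰, c¹¹, c¹²}, of order 13.
Check: |G/G'| = 52/13 = 4 is the order of the abelianisation.

Answer: 13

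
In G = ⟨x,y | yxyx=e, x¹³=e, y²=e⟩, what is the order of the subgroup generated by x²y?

|⟨x²y⟩| equals the order of x²y. Compute successive powers until reaching e:
  (x²y)¹ = x²y, (x²y)² = e.
The smallest positive k with (x²y)ᵏ = e is 2, so |⟨x²y⟩| = 2.

Answer: 2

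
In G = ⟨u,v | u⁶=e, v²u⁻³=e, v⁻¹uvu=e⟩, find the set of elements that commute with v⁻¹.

⟨v⁻¹⟩ ⊆ C_G(v⁻¹) since powers of v⁻¹ commute with v⁻¹; so |C_G(v⁻¹)| ≥ |⟨v⁻¹⟩| = 4.
By orbit–stabilizer, |C_G(v⁻¹)| = |G| / |conj. class of v⁻¹| = 12 / 3 = 4.
The 4 elements commuting with v⁻¹ are {e, u³, v, v⁻¹}.

Answer: {e, u³, v, v⁻¹}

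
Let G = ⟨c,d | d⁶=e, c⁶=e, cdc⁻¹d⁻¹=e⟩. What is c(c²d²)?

Compute c · (c²d²) by multiplying left to right and reducing via the relations at each step:
  c · c² = c³
  (c³) · d² = c³d²

Answer: c³d²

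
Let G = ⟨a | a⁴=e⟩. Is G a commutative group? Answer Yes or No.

G has a single generator, so G is cyclic and hence abelian.

Answer: Yes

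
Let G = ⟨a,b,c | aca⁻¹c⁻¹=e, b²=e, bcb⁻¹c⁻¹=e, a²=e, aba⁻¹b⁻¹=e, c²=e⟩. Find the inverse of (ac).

The order of (ac) is 2 (smallest k with (ac)ᵏ = e), so (ac)⁻¹ = (ac)¹ = ac.
Check: (ac) · (ac) → (ac) · a = c;   c · c = e, giving e as required.

Answer: ac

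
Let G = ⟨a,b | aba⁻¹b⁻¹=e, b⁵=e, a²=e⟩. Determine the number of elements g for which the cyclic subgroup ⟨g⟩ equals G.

G is cyclic of order 10. An element generates G iff its order is 10, and a cyclic group of order 10 has exactly φ(10) = 4 such elements.

Answer: 4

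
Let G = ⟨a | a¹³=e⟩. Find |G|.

G is generated by a single element, so G is cyclic. The relator gives a¹³ = e and no smaller power is forced to be e, so the 13 powers {a, e, a², a³, a⁴, a⁵, a⁶, a⁷, a⁸, a⁹, a¹², a¹¹, a¹⁰} are distinct. Hence |G| = 13.

Answer: 13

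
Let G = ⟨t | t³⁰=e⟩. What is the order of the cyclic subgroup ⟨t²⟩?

|⟨t²⟩| equals the order of t². Compute successive powers until reaching e:
  (t²)¹ = t², (t²)² = t⁴, (t²)³ = t⁶, (t²)⁴ = t⁸, (t²)⁵ = t¹⁰, (t²)⁶ = t¹², (t²)⁷ = t¹⁴, (t²)⁸ = t¹⁶, (t²)⁹ = t¹⁸, (t²)¹⁰ = t²⁰, (t²)¹¹ = t²², (t²)¹² = t²⁴, (t²)¹³ = t²⁶, (t²)¹⁴ = t²⁸, (t²)¹⁵ = e.
The smallest positive k with (t²)ᵏ = e is 15, so |⟨t²⟩| = 15.

Answer: 15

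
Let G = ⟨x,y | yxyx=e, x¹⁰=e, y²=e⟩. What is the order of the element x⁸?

Compute successive powers until reaching e:
  (x⁸)¹ = x⁸, (x⁸)² = x⁶, (x⁸)³ = x⁴, (x⁸)⁴ = x², (x⁸)⁵ = e.
The smallest positive k with (x⁸)ᵏ = e is 5.

Answer: 5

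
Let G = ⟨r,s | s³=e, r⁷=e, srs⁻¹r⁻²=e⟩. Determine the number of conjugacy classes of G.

The conjugacy classes (representative and size) are:
  [e] (size 1), [r²] (size 3), [r⁵] (size 3), [s] (size 7), [s²] (size 7).
Class equation: 1 + 3 + 3 + 7 + 7 = 21 = |G|. So G has 5 conjugacy classes.

Answer: 5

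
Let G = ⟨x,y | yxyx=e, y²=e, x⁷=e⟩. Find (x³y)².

Compute successive powers of (x³y), reducing at each step:
  (x³y)²: (x³y) · x³ = y;   y · y = e

Answer: e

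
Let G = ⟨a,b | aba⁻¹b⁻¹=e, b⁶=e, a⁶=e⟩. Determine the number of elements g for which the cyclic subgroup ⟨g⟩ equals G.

⟨g⟩ = G would require ord(g) = |G| = 36, but the maximum element order in G is 6 < 36. So G is not cyclic and no single element generates it: the count is 0.

Answer: 0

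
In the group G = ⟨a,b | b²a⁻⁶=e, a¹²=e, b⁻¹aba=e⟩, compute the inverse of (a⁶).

The order of (a⁶) is 2 (smallest k with (a⁶)ᵏ = e), so (a⁶)⁻¹ = (a⁶)¹ = a⁶.
Check: (a⁶) · (a⁶) → (a⁶) · a⁶ = e, giving e as required.

Answer: a⁶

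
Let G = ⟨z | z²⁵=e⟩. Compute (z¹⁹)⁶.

Compute successive powers of (z¹⁹), reducing at each step:
  (z¹⁹)²: (z¹⁹) · z¹⁹ = z¹³
  (z¹⁹)³: (z¹³) · z¹⁹ = z⁷
  (z¹⁹)⁴: (z⁷) · z¹⁹ = z
  (z¹⁹)⁵: z · z¹⁹ = z²⁰
  (z¹⁹)⁶: (z²⁰) · z¹⁹ = z¹⁴

Answer: z¹⁴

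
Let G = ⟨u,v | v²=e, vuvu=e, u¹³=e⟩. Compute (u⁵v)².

Compute successive powers of (u⁵v), reducing at each step:
  (u⁵v)²: (u⁵v) · u⁵ = v;   v · v = e

Answer: e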